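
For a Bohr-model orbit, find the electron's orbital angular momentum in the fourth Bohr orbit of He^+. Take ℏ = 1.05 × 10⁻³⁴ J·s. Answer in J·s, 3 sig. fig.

L_n = nℏ = 4 × 1.05 × 10⁻³⁴ = 4.20 × 10⁻³⁴ J·s

4.20 × 10⁻³⁴ J·s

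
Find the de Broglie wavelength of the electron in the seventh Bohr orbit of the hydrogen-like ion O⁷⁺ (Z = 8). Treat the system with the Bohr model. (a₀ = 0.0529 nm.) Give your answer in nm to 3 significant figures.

The Bohr quantisation condition is nλ = 2πr_n.
r_n = n²a₀/Z = 0.324 nm
λ = 2πr_n/n = 2π·0.324/7 = 0.291 nm

0.291 nm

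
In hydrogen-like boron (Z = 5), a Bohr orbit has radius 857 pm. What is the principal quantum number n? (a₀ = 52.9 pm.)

9

r_n = n²a₀/Z ⇒ n² = rZ/a₀ = 857 × 5 / 52.9 ≈ 81.00
n = 9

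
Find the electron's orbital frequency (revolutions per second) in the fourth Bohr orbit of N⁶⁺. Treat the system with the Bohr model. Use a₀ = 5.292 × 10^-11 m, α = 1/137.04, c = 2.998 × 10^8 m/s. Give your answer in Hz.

5.037 × 10^15 Hz

r = n²a₀/Z = 1.210 × 10^-10 m, v = Zαc/n = 3.828 × 10^6 m/s
f = v/(2πr) = 5.037 × 10^15 Hz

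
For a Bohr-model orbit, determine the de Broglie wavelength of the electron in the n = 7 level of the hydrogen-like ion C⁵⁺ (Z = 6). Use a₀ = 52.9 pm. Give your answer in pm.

The Bohr quantisation condition is nλ = 2πr_n.
r_n = n²a₀/Z = 432 pm
λ = 2πr_n/n = 2π·432/7 = 388 pm

388 pm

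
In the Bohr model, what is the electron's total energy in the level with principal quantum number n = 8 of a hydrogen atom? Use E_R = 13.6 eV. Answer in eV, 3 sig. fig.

-0.212 eV

E_n = −E_R·Z²/n² = −13.6 × 1²/8² = -0.212 eV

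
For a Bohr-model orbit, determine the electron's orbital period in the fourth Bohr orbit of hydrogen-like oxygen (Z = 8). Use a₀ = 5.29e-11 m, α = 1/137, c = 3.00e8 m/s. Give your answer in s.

1.52e-16 s

r = n²a₀/Z = 4²·5.29e-11/8 = 1.06e-10 m
v = Zαc/n = 8·0.00730·3.00e8/4 = 4.38e6 m/s
T = 2πr/v = 1.52e-16 s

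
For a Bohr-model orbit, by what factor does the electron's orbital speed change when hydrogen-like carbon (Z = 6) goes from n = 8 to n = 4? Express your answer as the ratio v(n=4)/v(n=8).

v ∝ Z^1 · n^-1; with Z fixed, v ∝ n^-1.
v(n=4)/v(n=8) = (4/8)^-1 = 2

2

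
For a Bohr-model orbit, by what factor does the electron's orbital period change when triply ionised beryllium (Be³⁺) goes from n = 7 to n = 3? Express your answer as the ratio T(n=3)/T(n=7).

T ∝ Z^-2 · n^3; with Z fixed, T ∝ n^3.
T(n=3)/T(n=7) = (3/7)^3 = 27/343

27/343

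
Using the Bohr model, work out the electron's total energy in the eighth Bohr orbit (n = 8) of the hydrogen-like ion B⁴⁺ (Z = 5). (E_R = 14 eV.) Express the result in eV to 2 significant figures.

E_n = −E_R·Z²/n² = −14 × 5²/8² = -5.5 eV

-5.5 eV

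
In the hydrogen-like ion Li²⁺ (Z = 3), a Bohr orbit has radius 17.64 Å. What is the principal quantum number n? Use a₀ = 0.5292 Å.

r_n = n²a₀/Z ⇒ n² = rZ/a₀ = 17.64 × 3 / 0.5292 ≈ 100.00
n = 10

10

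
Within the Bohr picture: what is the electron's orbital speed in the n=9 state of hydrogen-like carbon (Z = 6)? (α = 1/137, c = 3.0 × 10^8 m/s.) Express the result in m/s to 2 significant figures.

1.5 × 10^6 m/s

v_n = Zαc/n = 6 × 0.0073 × 3.0 × 10^8 / 9
    = 1.5 × 10^6 m/s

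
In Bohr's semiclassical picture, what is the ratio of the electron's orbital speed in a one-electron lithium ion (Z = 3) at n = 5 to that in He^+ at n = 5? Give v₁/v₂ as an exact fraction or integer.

3/2

v ∝ Z^1 · n^-1
v₁/v₂ = (3/2)^1 · (5/5)^-1 = 3/2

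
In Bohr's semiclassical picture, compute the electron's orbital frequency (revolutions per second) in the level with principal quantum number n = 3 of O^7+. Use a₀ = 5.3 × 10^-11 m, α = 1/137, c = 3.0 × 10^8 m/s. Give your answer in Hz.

r = n²a₀/Z = 6.0 × 10^-11 m, v = Zαc/n = 5.8 × 10^6 m/s
f = v/(2πr) = 1.6 × 10^16 Hz

1.6 × 10^16 Hz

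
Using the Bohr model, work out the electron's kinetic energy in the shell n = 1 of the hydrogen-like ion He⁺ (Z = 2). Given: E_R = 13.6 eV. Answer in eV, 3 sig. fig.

54.4 eV

For a Coulomb orbit the virial theorem gives K = −E_n.
E_n = −E_R·Z²/n², so K = E_R·Z²/n² = 13.6 × 2²/1² = 54.4 eV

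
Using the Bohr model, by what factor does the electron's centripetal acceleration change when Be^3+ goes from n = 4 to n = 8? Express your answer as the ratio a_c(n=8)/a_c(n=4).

a_c ∝ Z^3 · n^-4; with Z fixed, a_c ∝ n^-4.
a_c(n=8)/a_c(n=4) = (8/4)^-4 = 1/16

1/16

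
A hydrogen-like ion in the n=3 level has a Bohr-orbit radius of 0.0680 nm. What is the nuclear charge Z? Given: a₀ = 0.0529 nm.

7

r_n = n²a₀/Z ⇒ Z = n²a₀/r = 3² × 0.0529 / 0.0680 ≈ 7.00
Z = 7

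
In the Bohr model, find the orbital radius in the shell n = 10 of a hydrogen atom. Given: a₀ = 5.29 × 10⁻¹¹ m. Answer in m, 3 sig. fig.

r_n = n²a₀/Z = 10² × 5.29 × 10⁻¹¹ / 1
    = 100 × 5.29 × 10⁻¹¹ / 1 = 5.29 × 10⁻⁹ m

5.29 × 10⁻⁹ m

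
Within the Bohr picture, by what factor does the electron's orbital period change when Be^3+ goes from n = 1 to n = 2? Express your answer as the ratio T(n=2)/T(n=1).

T ∝ Z^-2 · n^3; with Z fixed, T ∝ n^3.
T(n=2)/T(n=1) = (2/1)^3 = 8

8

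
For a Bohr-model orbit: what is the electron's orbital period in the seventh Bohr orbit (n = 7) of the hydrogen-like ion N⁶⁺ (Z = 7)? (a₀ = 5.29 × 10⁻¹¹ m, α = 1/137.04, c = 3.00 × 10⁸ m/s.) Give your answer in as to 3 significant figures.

1060 as

r = n²a₀/Z = 7²·5.29 × 10⁻¹¹/7 = 3.70 × 10⁻¹⁰ m
v = Zαc/n = 7·0.00730·3.00 × 10⁸/7 = 2.19 × 10⁶ m/s
T = 2πr/v = 1.06 × 10⁻¹⁵ s = 1060 as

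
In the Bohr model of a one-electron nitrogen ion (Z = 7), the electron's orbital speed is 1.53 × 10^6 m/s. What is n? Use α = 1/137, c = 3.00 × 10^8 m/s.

v_n = Zαc/n ⇒ n = Zαc/v = 7 × 0.00730 × 3.00 × 10^8 / 1.53 × 10^6 ≈ 10.02
n = 10

10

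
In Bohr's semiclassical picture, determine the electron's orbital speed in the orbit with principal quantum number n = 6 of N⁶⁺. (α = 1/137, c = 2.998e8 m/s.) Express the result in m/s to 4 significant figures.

v_n = Zαc/n = 7 × 0.007299 × 2.998e8 / 6
    = 2.553e6 m/s

2.553e6 m/s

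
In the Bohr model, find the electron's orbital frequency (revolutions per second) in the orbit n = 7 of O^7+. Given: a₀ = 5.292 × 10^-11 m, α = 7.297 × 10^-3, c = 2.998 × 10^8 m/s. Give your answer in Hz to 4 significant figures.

1.228 × 10^15 Hz

r = n²a₀/Z = 3.241 × 10^-10 m, v = Zαc/n = 2.500 × 10^6 m/s
f = v/(2πr) = 1.228 × 10^15 Hz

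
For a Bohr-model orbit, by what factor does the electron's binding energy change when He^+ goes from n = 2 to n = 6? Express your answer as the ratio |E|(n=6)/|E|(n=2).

|E| ∝ Z^2 · n^-2; with Z fixed, |E| ∝ n^-2.
|E|(n=6)/|E|(n=2) = (6/2)^-2 = 1/9

1/9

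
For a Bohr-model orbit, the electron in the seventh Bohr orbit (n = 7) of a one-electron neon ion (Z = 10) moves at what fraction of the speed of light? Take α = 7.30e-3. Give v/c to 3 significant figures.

0.0104

v_n = Zαc/n, so v/c = Zα/n = 10 × 0.00730 / 7 = 0.0104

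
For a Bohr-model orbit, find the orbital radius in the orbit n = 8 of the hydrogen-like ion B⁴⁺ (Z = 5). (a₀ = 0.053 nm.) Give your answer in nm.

r_n = n²a₀/Z = 8² × 0.053 / 5
    = 64 × 0.053 / 5 = 0.68 nm

0.68 nm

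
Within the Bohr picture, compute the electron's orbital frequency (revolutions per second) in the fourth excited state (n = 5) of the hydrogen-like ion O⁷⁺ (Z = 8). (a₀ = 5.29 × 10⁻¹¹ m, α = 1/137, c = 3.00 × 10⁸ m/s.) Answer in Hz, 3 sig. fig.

3.37 × 10¹⁵ Hz

r = n²a₀/Z = 1.65 × 10⁻¹⁰ m, v = Zαc/n = 3.50 × 10⁶ m/s
f = v/(2πr) = 3.37 × 10¹⁵ Hz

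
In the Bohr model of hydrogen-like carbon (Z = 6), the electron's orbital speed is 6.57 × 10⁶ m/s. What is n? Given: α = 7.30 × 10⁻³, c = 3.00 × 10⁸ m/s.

v_n = Zαc/n ⇒ n = Zαc/v = 6 × 0.00730 × 3.00 × 10⁸ / 6.57 × 10⁶ ≈ 2.00
n = 2

2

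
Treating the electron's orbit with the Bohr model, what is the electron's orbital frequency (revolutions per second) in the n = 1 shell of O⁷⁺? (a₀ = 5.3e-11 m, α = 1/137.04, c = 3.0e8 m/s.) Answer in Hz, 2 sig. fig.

4.2e17 Hz

r = n²a₀/Z = 6.6e-12 m, v = Zαc/n = 1.8e7 m/s
f = v/(2πr) = 4.2e17 Hz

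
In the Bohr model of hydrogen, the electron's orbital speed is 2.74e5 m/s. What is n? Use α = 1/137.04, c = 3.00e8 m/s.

8

v_n = Zαc/n ⇒ n = Zαc/v = 1 × 0.00730 × 3.00e8 / 2.74e5 ≈ 7.99
n = 8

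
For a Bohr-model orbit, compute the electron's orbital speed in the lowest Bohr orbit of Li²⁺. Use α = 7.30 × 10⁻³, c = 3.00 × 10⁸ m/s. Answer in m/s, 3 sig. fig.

6.57 × 10⁶ m/s

v_n = Zαc/n = 3 × 0.00730 × 3.00 × 10⁸ / 1
    = 6.57 × 10⁶ m/s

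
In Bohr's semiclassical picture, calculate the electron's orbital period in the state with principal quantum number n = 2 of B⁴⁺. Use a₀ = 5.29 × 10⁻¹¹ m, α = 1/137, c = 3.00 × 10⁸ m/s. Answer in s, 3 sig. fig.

4.86 × 10⁻¹⁷ s

r = n²a₀/Z = 2²·5.29 × 10⁻¹¹/5 = 4.23 × 10⁻¹¹ m
v = Zαc/n = 5·0.00730·3.00 × 10⁸/2 = 5.47 × 10⁶ m/s
T = 2πr/v = 4.86 × 10⁻¹⁷ s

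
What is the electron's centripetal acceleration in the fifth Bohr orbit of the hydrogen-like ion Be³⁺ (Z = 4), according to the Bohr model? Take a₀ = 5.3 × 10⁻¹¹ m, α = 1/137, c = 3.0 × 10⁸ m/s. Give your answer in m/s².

r = n²a₀/Z = 3.3 × 10⁻¹⁰ m, v = Zαc/n = 1.8 × 10⁶ m/s
a = v²/r = (1.8 × 10⁶)² / 3.3 × 10⁻¹⁰ = 9.3 × 10²¹ m/s²

9.3 × 10²¹ m/s²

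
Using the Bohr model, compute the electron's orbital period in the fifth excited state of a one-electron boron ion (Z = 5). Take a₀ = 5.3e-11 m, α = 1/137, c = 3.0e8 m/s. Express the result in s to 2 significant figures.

r = n²a₀/Z = 6²·5.3e-11/5 = 3.8e-10 m
v = Zαc/n = 5·0.0073·3.0e8/6 = 1.8e6 m/s
T = 2πr/v = 1.3e-15 s

1.3e-15 s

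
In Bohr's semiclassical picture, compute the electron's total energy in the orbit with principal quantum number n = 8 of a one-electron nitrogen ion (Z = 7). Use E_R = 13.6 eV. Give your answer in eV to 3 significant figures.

E_n = −E_R·Z²/n² = −13.6 × 7²/8² = -10.4 eV

-10.4 eV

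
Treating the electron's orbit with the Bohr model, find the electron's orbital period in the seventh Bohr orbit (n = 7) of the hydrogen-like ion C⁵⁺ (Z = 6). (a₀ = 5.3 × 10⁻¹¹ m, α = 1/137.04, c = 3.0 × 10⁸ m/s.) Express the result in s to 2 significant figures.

1.4 × 10⁻¹⁵ s

r = n²a₀/Z = 7²·5.3 × 10⁻¹¹/6 = 4.3 × 10⁻¹⁰ m
v = Zαc/n = 6·0.0073·3.0 × 10⁸/7 = 1.9 × 10⁶ m/s
T = 2πr/v = 1.4 × 10⁻¹⁵ s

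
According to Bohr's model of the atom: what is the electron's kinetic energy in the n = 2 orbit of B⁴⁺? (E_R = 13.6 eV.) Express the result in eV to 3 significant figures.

85.0 eV

For a Coulomb orbit the virial theorem gives K = −E_n.
E_n = −E_R·Z²/n², so K = E_R·Z²/n² = 13.6 × 5²/2² = 85.0 eV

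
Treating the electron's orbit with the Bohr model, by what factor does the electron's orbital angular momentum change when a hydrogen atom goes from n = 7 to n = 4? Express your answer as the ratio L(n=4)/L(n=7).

4/7

L = nℏ depends only on n, so L ∝ n.
L(n=4)/L(n=7) = (4/7)^1 = 4/7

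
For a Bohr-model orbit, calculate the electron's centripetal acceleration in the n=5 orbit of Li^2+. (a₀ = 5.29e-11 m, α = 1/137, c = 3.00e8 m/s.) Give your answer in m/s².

3.92e21 m/s²

r = n²a₀/Z = 4.41e-10 m, v = Zαc/n = 1.31e6 m/s
a = v²/r = (1.31e6)² / 4.41e-10 = 3.92e21 m/s²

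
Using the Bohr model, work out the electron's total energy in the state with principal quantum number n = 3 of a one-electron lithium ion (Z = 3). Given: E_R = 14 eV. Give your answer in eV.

-14 eV

E_n = −E_R·Z²/n² = −14 × 3²/3² = -14 eV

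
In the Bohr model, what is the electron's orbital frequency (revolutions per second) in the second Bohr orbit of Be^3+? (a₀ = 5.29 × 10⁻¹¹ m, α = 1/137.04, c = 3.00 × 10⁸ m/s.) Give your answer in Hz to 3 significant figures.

1.32 × 10¹⁶ Hz

r = n²a₀/Z = 5.29 × 10⁻¹¹ m, v = Zαc/n = 4.38 × 10⁶ m/s
f = v/(2πr) = 1.32 × 10¹⁶ Hz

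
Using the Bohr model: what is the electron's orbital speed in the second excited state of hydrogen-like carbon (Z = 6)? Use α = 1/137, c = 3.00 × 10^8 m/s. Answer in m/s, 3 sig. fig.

v_n = Zαc/n = 6 × 0.00730 × 3.00 × 10^8 / 3
    = 4.38 × 10^6 m/s

4.38 × 10^6 m/s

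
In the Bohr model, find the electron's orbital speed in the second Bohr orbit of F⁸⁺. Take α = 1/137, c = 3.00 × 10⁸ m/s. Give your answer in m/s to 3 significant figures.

9.85 × 10⁶ m/s

v_n = Zαc/n = 9 × 0.00730 × 3.00 × 10⁸ / 2
    = 9.85 × 10⁶ m/s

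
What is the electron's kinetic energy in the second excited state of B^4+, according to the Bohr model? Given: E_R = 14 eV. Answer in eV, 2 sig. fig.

For a Coulomb orbit the virial theorem gives K = −E_n.
E_n = −E_R·Z²/n², so K = E_R·Z²/n² = 14 × 5²/3² = 39 eV

39 eV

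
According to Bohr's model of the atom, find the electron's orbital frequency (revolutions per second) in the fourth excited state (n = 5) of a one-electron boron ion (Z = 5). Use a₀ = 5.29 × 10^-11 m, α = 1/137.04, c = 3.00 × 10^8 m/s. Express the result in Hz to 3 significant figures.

r = n²a₀/Z = 2.64 × 10^-10 m, v = Zαc/n = 2.19 × 10^6 m/s
f = v/(2πr) = 1.32 × 10^15 Hz

1.32 × 10^15 Hz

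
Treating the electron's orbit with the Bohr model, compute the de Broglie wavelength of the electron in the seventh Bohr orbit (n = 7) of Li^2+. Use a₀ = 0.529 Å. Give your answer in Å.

7.76 Å

The Bohr quantisation condition is nλ = 2πr_n.
r_n = n²a₀/Z = 8.64 Å
λ = 2πr_n/n = 2π·8.64/7 = 7.76 Å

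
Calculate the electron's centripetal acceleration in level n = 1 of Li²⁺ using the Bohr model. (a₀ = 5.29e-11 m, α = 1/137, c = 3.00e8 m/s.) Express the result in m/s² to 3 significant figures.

2.45e24 m/s²

r = n²a₀/Z = 1.76e-11 m, v = Zαc/n = 6.57e6 m/s
a = v²/r = (6.57e6)² / 1.76e-11 = 2.45e24 m/s²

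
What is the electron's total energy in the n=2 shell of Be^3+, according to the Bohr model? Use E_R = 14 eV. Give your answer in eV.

E_n = −E_R·Z²/n² = −14 × 4²/2² = -56 eV

-56 eV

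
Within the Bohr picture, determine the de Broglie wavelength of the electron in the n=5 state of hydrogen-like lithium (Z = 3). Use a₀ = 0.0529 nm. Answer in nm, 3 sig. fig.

The Bohr quantisation condition is nλ = 2πr_n.
r_n = n²a₀/Z = 0.441 nm
λ = 2πr_n/n = 2π·0.441/5 = 0.554 nm

0.554 nm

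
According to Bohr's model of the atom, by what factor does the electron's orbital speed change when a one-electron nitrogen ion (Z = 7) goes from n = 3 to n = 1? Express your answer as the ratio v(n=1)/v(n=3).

3

v ∝ Z^1 · n^-1; with Z fixed, v ∝ n^-1.
v(n=1)/v(n=3) = (1/3)^-1 = 3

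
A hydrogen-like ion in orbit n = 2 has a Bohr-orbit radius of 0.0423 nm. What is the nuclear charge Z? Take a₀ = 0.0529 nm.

r_n = n²a₀/Z ⇒ Z = n²a₀/r = 2² × 0.0529 / 0.0423 ≈ 5.00
Z = 5

5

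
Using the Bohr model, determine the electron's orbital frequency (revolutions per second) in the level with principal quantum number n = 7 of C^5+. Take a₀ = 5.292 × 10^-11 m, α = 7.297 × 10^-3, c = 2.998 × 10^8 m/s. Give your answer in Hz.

6.905 × 10^14 Hz

r = n²a₀/Z = 4.322 × 10^-10 m, v = Zαc/n = 1.875 × 10^6 m/s
f = v/(2πr) = 6.905 × 10^14 Hz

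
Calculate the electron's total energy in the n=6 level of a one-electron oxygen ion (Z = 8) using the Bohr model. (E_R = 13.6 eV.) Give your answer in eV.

-24.2 eV

E_n = −E_R·Z²/n² = −13.6 × 8²/6² = -24.2 eV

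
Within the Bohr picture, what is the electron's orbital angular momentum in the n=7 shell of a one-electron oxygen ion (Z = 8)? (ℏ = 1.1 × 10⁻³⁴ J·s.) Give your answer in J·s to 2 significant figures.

7.7 × 10⁻³⁴ J·s

L_n = nℏ = 7 × 1.1 × 10⁻³⁴ = 7.7 × 10⁻³⁴ J·s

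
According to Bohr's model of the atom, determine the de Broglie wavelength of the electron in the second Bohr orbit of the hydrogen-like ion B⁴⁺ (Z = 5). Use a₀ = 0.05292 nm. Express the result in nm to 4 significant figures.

0.1330 nm

The Bohr quantisation condition is nλ = 2πr_n.
r_n = n²a₀/Z = 0.04234 nm
λ = 2πr_n/n = 2π·0.04234/2 = 0.1330 nm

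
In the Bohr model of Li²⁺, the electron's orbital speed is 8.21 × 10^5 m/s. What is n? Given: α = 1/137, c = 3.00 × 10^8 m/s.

8

v_n = Zαc/n ⇒ n = Zαc/v = 3 × 0.00730 × 3.00 × 10^8 / 8.21 × 10^5 ≈ 8.00
n = 8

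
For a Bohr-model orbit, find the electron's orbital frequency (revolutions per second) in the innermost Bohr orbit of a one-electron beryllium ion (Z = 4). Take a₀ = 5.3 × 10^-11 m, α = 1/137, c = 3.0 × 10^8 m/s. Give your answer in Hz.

r = n²a₀/Z = 1.3 × 10^-11 m, v = Zαc/n = 8.8 × 10^6 m/s
f = v/(2πr) = 1.1 × 10^17 Hz

1.1 × 10^17 Hz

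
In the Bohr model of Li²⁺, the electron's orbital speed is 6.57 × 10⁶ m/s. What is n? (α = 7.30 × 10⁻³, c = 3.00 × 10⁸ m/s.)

v_n = Zαc/n ⇒ n = Zαc/v = 3 × 0.00730 × 3.00 × 10⁸ / 6.57 × 10⁶ ≈ 1.00
n = 1

1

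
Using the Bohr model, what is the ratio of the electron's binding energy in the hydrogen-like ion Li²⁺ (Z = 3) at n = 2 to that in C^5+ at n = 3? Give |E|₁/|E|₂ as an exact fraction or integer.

9/16

|E| ∝ Z^2 · n^-2
|E|₁/|E|₂ = (3/6)^2 · (2/3)^-2 = 9/16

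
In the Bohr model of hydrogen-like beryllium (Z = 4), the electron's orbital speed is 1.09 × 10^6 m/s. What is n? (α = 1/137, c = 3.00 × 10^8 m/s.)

8

v_n = Zαc/n ⇒ n = Zαc/v = 4 × 0.00730 × 3.00 × 10^8 / 1.09 × 10^6 ≈ 8.04
n = 8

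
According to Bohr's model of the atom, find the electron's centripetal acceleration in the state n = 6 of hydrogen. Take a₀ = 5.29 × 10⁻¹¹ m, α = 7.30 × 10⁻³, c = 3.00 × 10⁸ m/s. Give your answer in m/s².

7.00 × 10¹⁹ m/s²

r = n²a₀/Z = 1.90 × 10⁻⁹ m, v = Zαc/n = 3.65 × 10⁵ m/s
a = v²/r = (3.65 × 10⁵)² / 1.90 × 10⁻⁹ = 7.00 × 10¹⁹ m/s²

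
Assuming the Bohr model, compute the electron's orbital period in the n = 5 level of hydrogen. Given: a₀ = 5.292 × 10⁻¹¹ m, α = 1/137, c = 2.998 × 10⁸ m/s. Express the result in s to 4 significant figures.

1.899 × 10⁻¹⁴ s

r = n²a₀/Z = 5²·5.292 × 10⁻¹¹/1 = 1.323 × 10⁻⁹ m
v = Zαc/n = 1·0.007299·2.998 × 10⁸/5 = 4.377 × 10⁵ m/s
T = 2πr/v = 1.899 × 10⁻¹⁴ s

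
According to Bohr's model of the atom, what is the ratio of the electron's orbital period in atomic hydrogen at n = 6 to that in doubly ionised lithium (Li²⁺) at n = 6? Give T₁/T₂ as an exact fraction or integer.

T ∝ Z^-2 · n^3
T₁/T₂ = (1/3)^-2 · (6/6)^3 = 9

9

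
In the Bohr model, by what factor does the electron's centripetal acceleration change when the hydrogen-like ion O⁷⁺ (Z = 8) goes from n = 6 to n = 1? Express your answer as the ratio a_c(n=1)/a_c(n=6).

1296

a_c ∝ Z^3 · n^-4; with Z fixed, a_c ∝ n^-4.
a_c(n=1)/a_c(n=6) = (1/6)^-4 = 1296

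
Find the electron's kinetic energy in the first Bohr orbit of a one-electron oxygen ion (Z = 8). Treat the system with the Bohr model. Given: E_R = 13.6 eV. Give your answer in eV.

For a Coulomb orbit the virial theorem gives K = −E_n.
E_n = −E_R·Z²/n², so K = E_R·Z²/n² = 13.6 × 8²/1² = 870 eV

870 eV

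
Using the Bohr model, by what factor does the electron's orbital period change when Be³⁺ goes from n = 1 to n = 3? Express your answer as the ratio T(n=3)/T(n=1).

T ∝ Z^-2 · n^3; with Z fixed, T ∝ n^3.
T(n=3)/T(n=1) = (3/1)^3 = 27

27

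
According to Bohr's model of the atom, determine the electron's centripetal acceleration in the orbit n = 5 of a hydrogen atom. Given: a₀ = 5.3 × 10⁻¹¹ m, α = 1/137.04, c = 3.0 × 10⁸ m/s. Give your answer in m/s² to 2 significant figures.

r = n²a₀/Z = 1.3 × 10⁻⁹ m, v = Zαc/n = 4.4 × 10⁵ m/s
a = v²/r = (4.4 × 10⁵)² / 1.3 × 10⁻⁹ = 1.4 × 10²⁰ m/s²

1.4 × 10²⁰ m/s²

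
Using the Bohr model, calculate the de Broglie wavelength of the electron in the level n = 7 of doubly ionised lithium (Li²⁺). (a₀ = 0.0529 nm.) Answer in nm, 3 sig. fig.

0.776 nm

The Bohr quantisation condition is nλ = 2πr_n.
r_n = n²a₀/Z = 0.864 nm
λ = 2πr_n/n = 2π·0.864/7 = 0.776 nm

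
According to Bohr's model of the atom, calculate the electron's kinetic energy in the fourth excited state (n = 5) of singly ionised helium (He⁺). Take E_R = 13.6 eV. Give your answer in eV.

2.18 eV

For a Coulomb orbit the virial theorem gives K = −E_n.
E_n = −E_R·Z²/n², so K = E_R·Z²/n² = 13.6 × 2²/5² = 2.18 eV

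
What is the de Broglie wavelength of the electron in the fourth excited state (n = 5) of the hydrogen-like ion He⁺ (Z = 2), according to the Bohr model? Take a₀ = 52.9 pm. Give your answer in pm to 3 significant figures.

831 pm

The Bohr quantisation condition is nλ = 2πr_n.
r_n = n²a₀/Z = 661 pm
λ = 2πr_n/n = 2π·661/5 = 831 pm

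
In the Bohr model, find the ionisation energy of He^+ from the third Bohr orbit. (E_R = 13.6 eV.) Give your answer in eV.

6.04 eV

E_n = −E_R·Z²/n² = −13.6 × 2²/3² eV = -6.04 eV
Ionisation energy = −E_n = 6.04 eV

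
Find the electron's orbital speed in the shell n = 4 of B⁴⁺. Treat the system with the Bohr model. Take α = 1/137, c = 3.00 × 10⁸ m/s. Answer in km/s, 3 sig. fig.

v_n = Zαc/n = 5 × 0.00730 × 3.00 × 10⁸ / 4
    = 2740 km/s

2740 km/s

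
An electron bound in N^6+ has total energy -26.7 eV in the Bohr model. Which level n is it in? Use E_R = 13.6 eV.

E_n = −E_R Z²/n² ⇒ n² = E_R Z²/(−E_n) = 13.6 × 7² / 26.7 ≈ 24.96
n = 5

5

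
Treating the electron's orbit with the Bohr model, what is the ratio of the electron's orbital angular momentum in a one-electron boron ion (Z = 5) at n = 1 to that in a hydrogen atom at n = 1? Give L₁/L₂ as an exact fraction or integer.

L = nℏ is independent of Z.
L₁/L₂ = n₁/n₂ = 1/1 = 1

1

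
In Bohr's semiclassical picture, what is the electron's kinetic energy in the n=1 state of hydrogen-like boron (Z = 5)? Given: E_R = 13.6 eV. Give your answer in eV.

340 eV

For a Coulomb orbit the virial theorem gives K = −E_n.
E_n = −E_R·Z²/n², so K = E_R·Z²/n² = 13.6 × 5²/1² = 340 eV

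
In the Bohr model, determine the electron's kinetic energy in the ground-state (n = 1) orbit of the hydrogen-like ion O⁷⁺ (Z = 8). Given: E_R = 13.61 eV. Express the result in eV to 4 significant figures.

871.0 eV

For a Coulomb orbit the virial theorem gives K = −E_n.
E_n = −E_R·Z²/n², so K = E_R·Z²/n² = 13.61 × 8²/1² = 871.0 eV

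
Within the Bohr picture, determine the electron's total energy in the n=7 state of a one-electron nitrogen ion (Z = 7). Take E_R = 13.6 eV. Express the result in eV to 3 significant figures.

-13.6 eV

E_n = −E_R·Z²/n² = −13.6 × 7²/7² = -13.6 eV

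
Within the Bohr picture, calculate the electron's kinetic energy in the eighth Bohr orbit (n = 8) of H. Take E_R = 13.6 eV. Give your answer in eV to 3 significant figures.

0.212 eV

For a Coulomb orbit the virial theorem gives K = −E_n.
E_n = −E_R·Z²/n², so K = E_R·Z²/n² = 13.6 × 1²/8² = 0.212 eV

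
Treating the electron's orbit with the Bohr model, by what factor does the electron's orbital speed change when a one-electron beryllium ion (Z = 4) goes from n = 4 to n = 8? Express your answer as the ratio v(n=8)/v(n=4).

v ∝ Z^1 · n^-1; with Z fixed, v ∝ n^-1.
v(n=8)/v(n=4) = (8/4)^-1 = 1/2

1/2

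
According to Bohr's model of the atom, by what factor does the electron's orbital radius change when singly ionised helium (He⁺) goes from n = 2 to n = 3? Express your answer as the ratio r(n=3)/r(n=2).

r ∝ Z^-1 · n^2; with Z fixed, r ∝ n^2.
r(n=3)/r(n=2) = (3/2)^2 = 9/4

9/4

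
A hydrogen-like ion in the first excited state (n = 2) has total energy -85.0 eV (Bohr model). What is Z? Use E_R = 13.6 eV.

5

E_n = −E_R Z²/n² ⇒ Z² = −E_n n²/E_R = 85.0 × 2² / 13.6 ≈ 25.00
Z = 5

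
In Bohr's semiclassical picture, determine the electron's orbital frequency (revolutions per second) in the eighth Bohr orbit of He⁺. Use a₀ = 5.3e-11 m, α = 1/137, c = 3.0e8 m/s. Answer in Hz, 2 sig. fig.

r = n²a₀/Z = 1.7e-9 m, v = Zαc/n = 5.5e5 m/s
f = v/(2πr) = 5.1e13 Hz

5.1e13 Hz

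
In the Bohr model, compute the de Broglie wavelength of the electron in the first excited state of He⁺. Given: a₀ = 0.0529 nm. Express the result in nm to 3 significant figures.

0.332 nm

The Bohr quantisation condition is nλ = 2πr_n.
r_n = n²a₀/Z = 0.106 nm
λ = 2πr_n/n = 2π·0.106/2 = 0.332 nm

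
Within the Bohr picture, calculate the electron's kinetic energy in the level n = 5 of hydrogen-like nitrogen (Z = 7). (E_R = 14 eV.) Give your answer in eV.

For a Coulomb orbit the virial theorem gives K = −E_n.
E_n = −E_R·Z²/n², so K = E_R·Z²/n² = 14 × 7²/5² = 27 eV

27 eV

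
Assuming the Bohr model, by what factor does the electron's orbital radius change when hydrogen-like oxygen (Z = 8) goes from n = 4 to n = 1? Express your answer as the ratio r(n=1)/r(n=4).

r ∝ Z^-1 · n^2; with Z fixed, r ∝ n^2.
r(n=1)/r(n=4) = (1/4)^2 = 1/16

1/16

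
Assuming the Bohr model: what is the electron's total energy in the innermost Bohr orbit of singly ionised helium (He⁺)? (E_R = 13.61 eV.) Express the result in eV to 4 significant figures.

E_n = −E_R·Z²/n² = −13.61 × 2²/1² = -54.44 eV

-54.44 eV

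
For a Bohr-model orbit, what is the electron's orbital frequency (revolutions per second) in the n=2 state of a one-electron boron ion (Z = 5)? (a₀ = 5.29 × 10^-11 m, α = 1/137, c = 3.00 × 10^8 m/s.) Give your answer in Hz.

r = n²a₀/Z = 4.23 × 10^-11 m, v = Zαc/n = 5.47 × 10^6 m/s
f = v/(2πr) = 2.06 × 10^16 Hz

2.06 × 10^16 Hz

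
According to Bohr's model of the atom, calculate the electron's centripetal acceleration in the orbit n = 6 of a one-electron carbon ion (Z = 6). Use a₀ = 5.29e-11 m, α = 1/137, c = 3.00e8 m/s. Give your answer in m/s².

1.51e22 m/s²

r = n²a₀/Z = 3.17e-10 m, v = Zαc/n = 2.19e6 m/s
a = v²/r = (2.19e6)² / 3.17e-10 = 1.51e22 m/s²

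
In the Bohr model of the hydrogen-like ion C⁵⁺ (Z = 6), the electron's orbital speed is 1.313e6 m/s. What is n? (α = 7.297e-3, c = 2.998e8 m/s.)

10

v_n = Zαc/n ⇒ n = Zαc/v = 6 × 0.007297 × 2.998e8 / 1.313e6 ≈ 10.00
n = 10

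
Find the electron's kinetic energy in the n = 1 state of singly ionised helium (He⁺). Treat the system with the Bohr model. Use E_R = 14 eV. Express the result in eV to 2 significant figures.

56 eV

For a Coulomb orbit the virial theorem gives K = −E_n.
E_n = −E_R·Z²/n², so K = E_R·Z²/n² = 14 × 2²/1² = 56 eV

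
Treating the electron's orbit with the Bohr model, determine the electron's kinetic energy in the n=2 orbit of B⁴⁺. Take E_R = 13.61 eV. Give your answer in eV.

For a Coulomb orbit the virial theorem gives K = −E_n.
E_n = −E_R·Z²/n², so K = E_R·Z²/n² = 13.61 × 5²/2² = 85.06 eV

85.06 eV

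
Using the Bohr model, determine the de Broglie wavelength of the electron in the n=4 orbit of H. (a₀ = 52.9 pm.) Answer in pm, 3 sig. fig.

1330 pm

The Bohr quantisation condition is nλ = 2πr_n.
r_n = n²a₀/Z = 846 pm
λ = 2πr_n/n = 2π·846/4 = 1330 pm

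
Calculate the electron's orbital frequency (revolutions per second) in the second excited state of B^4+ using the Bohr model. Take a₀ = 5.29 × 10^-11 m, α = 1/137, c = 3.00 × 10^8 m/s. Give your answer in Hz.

6.10 × 10^15 Hz

r = n²a₀/Z = 9.52 × 10^-11 m, v = Zαc/n = 3.65 × 10^6 m/s
f = v/(2πr) = 6.10 × 10^15 Hz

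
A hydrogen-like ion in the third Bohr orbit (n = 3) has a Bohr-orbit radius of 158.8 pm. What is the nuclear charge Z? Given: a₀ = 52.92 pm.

r_n = n²a₀/Z ⇒ Z = n²a₀/r = 3² × 52.92 / 158.8 ≈ 3.00
Z = 3

3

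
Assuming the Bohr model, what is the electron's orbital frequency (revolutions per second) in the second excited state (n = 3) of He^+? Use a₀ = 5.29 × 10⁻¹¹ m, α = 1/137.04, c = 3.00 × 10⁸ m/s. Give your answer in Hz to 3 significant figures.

9.76 × 10¹⁴ Hz

r = n²a₀/Z = 2.38 × 10⁻¹⁰ m, v = Zαc/n = 1.46 × 10⁶ m/s
f = v/(2πr) = 9.76 × 10¹⁴ Hz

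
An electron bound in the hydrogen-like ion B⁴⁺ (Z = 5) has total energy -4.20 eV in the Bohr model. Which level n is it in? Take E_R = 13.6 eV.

9

E_n = −E_R Z²/n² ⇒ n² = E_R Z²/(−E_n) = 13.6 × 5² / 4.20 ≈ 80.95
n = 9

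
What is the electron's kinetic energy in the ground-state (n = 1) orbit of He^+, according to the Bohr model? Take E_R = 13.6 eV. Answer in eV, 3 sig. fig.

For a Coulomb orbit the virial theorem gives K = −E_n.
E_n = −E_R·Z²/n², so K = E_R·Z²/n² = 13.6 × 2²/1² = 54.4 eV

54.4 eV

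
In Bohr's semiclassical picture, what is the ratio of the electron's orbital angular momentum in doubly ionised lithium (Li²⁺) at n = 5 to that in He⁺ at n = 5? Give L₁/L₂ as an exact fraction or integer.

1

L = nℏ is independent of Z.
L₁/L₂ = n₁/n₂ = 5/5 = 1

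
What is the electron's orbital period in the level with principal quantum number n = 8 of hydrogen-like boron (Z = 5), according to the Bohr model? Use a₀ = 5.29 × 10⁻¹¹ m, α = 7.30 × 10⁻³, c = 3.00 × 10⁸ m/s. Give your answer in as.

r = n²a₀/Z = 8²·5.29 × 10⁻¹¹/5 = 6.77 × 10⁻¹⁰ m
v = Zαc/n = 5·0.00730·3.00 × 10⁸/8 = 1.37 × 10⁶ m/s
T = 2πr/v = 3.11 × 10⁻¹⁵ s = 3110 as

3110 as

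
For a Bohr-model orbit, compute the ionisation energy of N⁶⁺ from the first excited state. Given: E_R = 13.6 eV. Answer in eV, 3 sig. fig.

E_n = −E_R·Z²/n² = −13.6 × 7²/2² eV = -167 eV
Ionisation energy = −E_n = 167 eV

167 eV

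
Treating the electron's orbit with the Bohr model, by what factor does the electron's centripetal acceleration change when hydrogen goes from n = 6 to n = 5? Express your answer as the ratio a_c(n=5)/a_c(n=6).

a_c ∝ Z^3 · n^-4; with Z fixed, a_c ∝ n^-4.
a_c(n=5)/a_c(n=6) = (5/6)^-4 = 1296/625

1296/625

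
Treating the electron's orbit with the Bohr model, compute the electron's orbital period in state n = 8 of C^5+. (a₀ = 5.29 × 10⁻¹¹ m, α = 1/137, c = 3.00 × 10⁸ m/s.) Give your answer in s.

2.16 × 10⁻¹⁵ s

r = n²a₀/Z = 8²·5.29 × 10⁻¹¹/6 = 5.64 × 10⁻¹⁰ m
v = Zαc/n = 6·0.00730·3.00 × 10⁸/8 = 1.64 × 10⁶ m/s
T = 2πr/v = 2.16 × 10⁻¹⁵ s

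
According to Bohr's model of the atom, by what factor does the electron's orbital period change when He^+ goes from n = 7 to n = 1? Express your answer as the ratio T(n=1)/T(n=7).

1/343

T ∝ Z^-2 · n^3; with Z fixed, T ∝ n^3.
T(n=1)/T(n=7) = (1/7)^3 = 1/343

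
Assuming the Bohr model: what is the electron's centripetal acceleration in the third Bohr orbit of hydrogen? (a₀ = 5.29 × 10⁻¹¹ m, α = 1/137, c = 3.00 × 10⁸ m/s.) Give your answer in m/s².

1.12 × 10²¹ m/s²

r = n²a₀/Z = 4.76 × 10⁻¹⁰ m, v = Zαc/n = 7.30 × 10⁵ m/s
a = v²/r = (7.30 × 10⁵)² / 4.76 × 10⁻¹⁰ = 1.12 × 10²¹ m/s²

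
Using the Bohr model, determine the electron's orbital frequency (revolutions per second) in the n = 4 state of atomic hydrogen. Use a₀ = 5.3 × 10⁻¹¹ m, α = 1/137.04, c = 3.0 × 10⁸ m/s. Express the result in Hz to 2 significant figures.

r = n²a₀/Z = 8.5 × 10⁻¹⁰ m, v = Zαc/n = 5.5 × 10⁵ m/s
f = v/(2πr) = 1.0 × 10¹⁴ Hz

1.0 × 10¹⁴ Hz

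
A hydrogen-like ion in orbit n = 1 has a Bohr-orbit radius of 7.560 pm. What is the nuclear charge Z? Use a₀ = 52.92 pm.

r_n = n²a₀/Z ⇒ Z = n²a₀/r = 1² × 52.92 / 7.560 ≈ 7.00
Z = 7

7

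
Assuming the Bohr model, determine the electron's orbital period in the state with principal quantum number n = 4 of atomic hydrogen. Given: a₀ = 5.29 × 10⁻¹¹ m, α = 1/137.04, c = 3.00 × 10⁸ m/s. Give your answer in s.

9.72 × 10⁻¹⁵ s

r = n²a₀/Z = 4²·5.29 × 10⁻¹¹/1 = 8.46 × 10⁻¹⁰ m
v = Zαc/n = 1·0.00730·3.00 × 10⁸/4 = 5.47 × 10⁵ m/s
T = 2πr/v = 9.72 × 10⁻¹⁵ s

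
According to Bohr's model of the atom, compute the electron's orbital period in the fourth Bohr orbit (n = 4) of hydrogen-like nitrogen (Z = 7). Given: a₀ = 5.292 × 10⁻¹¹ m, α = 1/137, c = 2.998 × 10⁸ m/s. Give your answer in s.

1.985 × 10⁻¹⁶ s

r = n²a₀/Z = 4²·5.292 × 10⁻¹¹/7 = 1.210 × 10⁻¹⁰ m
v = Zαc/n = 7·0.007299·2.998 × 10⁸/4 = 3.830 × 10⁶ m/s
T = 2πr/v = 1.985 × 10⁻¹⁶ s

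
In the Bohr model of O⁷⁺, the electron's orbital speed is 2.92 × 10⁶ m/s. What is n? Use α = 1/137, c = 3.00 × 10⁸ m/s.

v_n = Zαc/n ⇒ n = Zαc/v = 8 × 0.00730 × 3.00 × 10⁸ / 2.92 × 10⁶ ≈ 6.00
n = 6

6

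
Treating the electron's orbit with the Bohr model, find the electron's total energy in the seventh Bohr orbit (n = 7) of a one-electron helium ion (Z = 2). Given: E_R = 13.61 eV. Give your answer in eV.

E_n = −E_R·Z²/n² = −13.61 × 2²/7² = -1.111 eV

-1.111 eV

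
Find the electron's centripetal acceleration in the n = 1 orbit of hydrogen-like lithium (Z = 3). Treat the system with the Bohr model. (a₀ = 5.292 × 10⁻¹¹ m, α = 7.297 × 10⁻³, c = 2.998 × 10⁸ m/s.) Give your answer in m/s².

r = n²a₀/Z = 1.764 × 10⁻¹¹ m, v = Zαc/n = 6.563 × 10⁶ m/s
a = v²/r = (6.563 × 10⁶)² / 1.764 × 10⁻¹¹ = 2.442 × 10²⁴ m/s²

2.442 × 10²⁴ m/s²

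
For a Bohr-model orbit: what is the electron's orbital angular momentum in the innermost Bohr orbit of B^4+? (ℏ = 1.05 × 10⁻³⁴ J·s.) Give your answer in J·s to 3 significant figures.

1.05 × 10⁻³⁴ J·s

L_n = nℏ = 1 × 1.05 × 10⁻³⁴ = 1.05 × 10⁻³⁴ J·s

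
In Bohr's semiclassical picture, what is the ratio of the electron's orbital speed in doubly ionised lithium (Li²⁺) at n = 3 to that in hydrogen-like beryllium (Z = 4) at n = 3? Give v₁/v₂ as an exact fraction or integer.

v ∝ Z^1 · n^-1
v₁/v₂ = (3/4)^1 · (3/3)^-1 = 3/4

3/4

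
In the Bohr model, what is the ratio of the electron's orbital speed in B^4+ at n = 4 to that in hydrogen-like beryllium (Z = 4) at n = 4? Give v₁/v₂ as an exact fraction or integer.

5/4

v ∝ Z^1 · n^-1
v₁/v₂ = (5/4)^1 · (4/4)^-1 = 5/4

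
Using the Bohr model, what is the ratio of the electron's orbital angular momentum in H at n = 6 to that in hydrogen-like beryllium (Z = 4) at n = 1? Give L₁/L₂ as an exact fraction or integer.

6

L = nℏ is independent of Z.
L₁/L₂ = n₁/n₂ = 6/1 = 6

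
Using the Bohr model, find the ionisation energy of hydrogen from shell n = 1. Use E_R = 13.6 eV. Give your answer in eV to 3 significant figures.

E_n = −E_R·Z²/n² = −13.6 × 1²/1² eV = -13.6 eV
Ionisation energy = −E_n = 13.6 eV

13.6 eV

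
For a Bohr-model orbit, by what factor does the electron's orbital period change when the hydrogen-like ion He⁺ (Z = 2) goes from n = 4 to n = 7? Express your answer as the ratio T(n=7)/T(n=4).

T ∝ Z^-2 · n^3; with Z fixed, T ∝ n^3.
T(n=7)/T(n=4) = (7/4)^3 = 343/64

343/64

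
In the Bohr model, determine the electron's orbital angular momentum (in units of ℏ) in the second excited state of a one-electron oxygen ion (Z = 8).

3

L_n = nℏ, so L/ℏ = n = 3.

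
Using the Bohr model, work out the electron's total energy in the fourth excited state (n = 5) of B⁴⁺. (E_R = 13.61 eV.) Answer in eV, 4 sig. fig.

E_n = −E_R·Z²/n² = −13.61 × 5²/5² = -13.61 eV

-13.61 eV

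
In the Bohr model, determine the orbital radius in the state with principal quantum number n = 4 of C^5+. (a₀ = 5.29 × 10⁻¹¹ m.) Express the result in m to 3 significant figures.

r_n = n²a₀/Z = 4² × 5.29 × 10⁻¹¹ / 6
    = 16 × 5.29 × 10⁻¹¹ / 6 = 1.41 × 10⁻¹⁰ m

1.41 × 10⁻¹⁰ m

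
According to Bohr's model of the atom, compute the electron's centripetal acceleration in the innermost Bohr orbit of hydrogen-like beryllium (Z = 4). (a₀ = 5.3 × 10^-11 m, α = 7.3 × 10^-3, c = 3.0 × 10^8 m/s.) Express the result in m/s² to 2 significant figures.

5.8 × 10^24 m/s²

r = n²a₀/Z = 1.3 × 10^-11 m, v = Zαc/n = 8.8 × 10^6 m/s
a = v²/r = (8.8 × 10^6)² / 1.3 × 10^-11 = 5.8 × 10^24 m/s²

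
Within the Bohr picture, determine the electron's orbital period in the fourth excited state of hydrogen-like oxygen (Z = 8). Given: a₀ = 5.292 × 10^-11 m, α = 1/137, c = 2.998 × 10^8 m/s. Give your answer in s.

r = n²a₀/Z = 5²·5.292 × 10^-11/8 = 1.654 × 10^-10 m
v = Zαc/n = 8·0.007299·2.998 × 10^8/5 = 3.501 × 10^6 m/s
T = 2πr/v = 2.968 × 10^-16 s

2.968 × 10^-16 s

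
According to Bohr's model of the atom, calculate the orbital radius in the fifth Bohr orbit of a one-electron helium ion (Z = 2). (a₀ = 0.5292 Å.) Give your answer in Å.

6.615 Å

r_n = n²a₀/Z = 5² × 0.5292 / 2
    = 25 × 0.5292 / 2 = 6.615 Å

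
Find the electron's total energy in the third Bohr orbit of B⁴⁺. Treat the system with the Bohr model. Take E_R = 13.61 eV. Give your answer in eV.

E_n = −E_R·Z²/n² = −13.61 × 5²/3² = -37.81 eV

-37.81 eV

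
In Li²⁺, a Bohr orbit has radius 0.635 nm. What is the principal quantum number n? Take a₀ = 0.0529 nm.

r_n = n²a₀/Z ⇒ n² = rZ/a₀ = 0.635 × 3 / 0.0529 ≈ 36.01
n = 6

6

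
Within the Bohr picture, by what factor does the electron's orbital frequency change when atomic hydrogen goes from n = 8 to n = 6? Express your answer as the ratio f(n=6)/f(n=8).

f ∝ Z^2 · n^-3; with Z fixed, f ∝ n^-3.
f(n=6)/f(n=8) = (6/8)^-3 = 64/27

64/27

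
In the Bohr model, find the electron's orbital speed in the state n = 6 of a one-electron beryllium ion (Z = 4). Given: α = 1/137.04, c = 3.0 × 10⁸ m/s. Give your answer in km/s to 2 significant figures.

v_n = Zαc/n = 4 × 0.0073 × 3.0 × 10⁸ / 6
    = 1500 km/s

1500 km/s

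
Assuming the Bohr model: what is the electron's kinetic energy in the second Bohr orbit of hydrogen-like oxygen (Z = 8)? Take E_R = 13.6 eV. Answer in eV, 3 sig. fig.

218 eV

For a Coulomb orbit the virial theorem gives K = −E_n.
E_n = −E_R·Z²/n², so K = E_R·Z²/n² = 13.6 × 8²/2² = 218 eV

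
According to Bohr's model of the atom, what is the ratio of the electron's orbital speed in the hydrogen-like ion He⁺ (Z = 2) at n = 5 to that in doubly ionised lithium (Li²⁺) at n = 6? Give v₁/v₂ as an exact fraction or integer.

4/5

v ∝ Z^1 · n^-1
v₁/v₂ = (2/3)^1 · (5/6)^-1 = 4/5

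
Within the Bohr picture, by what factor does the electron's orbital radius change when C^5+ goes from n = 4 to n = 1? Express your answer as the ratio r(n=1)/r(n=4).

r ∝ Z^-1 · n^2; with Z fixed, r ∝ n^2.
r(n=1)/r(n=4) = (1/4)^2 = 1/16

1/16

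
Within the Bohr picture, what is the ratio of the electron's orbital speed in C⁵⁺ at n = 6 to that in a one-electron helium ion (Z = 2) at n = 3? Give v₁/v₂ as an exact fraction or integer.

3/2

v ∝ Z^1 · n^-1
v₁/v₂ = (6/2)^1 · (6/3)^-1 = 3/2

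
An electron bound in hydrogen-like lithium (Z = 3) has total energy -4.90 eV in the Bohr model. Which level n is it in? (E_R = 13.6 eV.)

E_n = −E_R Z²/n² ⇒ n² = E_R Z²/(−E_n) = 13.6 × 3² / 4.90 ≈ 24.98
n = 5

5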